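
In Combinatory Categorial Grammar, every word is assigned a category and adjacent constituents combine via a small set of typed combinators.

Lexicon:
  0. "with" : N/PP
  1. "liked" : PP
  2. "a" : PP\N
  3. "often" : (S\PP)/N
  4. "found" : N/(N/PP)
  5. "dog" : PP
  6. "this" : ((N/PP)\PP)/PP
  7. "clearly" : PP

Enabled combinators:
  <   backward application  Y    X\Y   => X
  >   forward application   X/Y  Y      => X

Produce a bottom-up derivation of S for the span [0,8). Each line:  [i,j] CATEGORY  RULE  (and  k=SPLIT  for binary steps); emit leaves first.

[0,8] S   <
  [0,3] PP   <
    [0,2] N   >
      [0,1] "with" : N/PP
      [1,2] "liked" : PP
    [2,3] "a" : PP\N
  [3,8] S\PP   >
    [3,4] "often" : (S\PP)/N
    [4,8] N   >
      [4,5] "found" : N/(N/PP)
      [5,8] N/PP   <
        [5,6] "dog" : PP
        [6,8] (N/PP)\PP   >
          [6,7] "this" : ((N/PP)\PP)/PP
          [7,8] "clearly" : PP

[0,1] N/PP  lex  "with"
[1,2] PP  lex  "liked"
[0,2] N  >  k=1
[2,3] PP\N  lex  "a"
[0,3] PP  <  k=2
[3,4] (S\PP)/N  lex  "often"
[4,5] N/(N/PP)  lex  "found"
[5,6] PP  lex  "dog"
[6,7] ((N/PP)\PP)/PP  lex  "this"
[7,8] PP  lex  "clearly"
[6,8] (N/PP)\PP  >  k=7
[5,8] N/PP  <  k=6
[4,8] N  >  k=5
[3,8] S\PP  >  k=4
[0,8] S  <  k=3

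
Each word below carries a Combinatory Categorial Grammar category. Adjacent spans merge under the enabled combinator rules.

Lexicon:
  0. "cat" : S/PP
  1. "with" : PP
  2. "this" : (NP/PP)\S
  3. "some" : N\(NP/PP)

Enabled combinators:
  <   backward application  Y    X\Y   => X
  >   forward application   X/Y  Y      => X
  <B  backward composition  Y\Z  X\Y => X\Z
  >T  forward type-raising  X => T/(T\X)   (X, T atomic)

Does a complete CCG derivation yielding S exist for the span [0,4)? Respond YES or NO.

S/PP PP (NP/PP)\S N\(NP/PP)
CKY chart[0,4] = {N, N/(N\N), NP/(NP\N), PP/(PP\N), S/(S\N)}; S ∉ chart

NO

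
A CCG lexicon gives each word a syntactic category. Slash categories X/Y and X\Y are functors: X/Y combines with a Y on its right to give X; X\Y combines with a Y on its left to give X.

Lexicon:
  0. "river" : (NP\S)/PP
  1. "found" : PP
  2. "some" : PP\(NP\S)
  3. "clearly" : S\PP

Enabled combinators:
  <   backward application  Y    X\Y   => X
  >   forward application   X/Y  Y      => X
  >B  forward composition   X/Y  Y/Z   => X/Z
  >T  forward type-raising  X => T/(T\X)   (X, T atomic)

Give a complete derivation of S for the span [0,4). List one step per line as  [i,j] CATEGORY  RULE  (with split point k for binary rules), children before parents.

[0,4] S   <
  [0,3] PP   <
    [0,2] NP\S   >
      [0,1] "river" : (NP\S)/PP
      [1,2] "found" : PP
    [2,3] "some" : PP\(NP\S)
  [3,4] "clearly" : S\PP

[0,1] (NP\S)/PP  lex  "river"
[1,2] PP  lex  "found"
[0,2] NP\S  >  k=1
[2,3] PP\(NP\S)  lex  "some"
[0,3] PP  <  k=2
[3,4] S\PP  lex  "clearly"
[0,4] S  <  k=3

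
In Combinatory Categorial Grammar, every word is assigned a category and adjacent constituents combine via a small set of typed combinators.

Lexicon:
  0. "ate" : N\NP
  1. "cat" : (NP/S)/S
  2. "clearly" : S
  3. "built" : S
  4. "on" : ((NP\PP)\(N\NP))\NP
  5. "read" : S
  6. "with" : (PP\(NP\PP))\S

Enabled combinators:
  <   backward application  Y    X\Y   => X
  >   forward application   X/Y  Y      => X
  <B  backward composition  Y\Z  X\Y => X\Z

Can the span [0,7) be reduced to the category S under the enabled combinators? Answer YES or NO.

N\NP (NP/S)/S S S ((NP\PP)\(N\NP))\NP S (PP\(NP\PP))\S
CKY chart[0,7] = {PP}; S ∉ chart

NO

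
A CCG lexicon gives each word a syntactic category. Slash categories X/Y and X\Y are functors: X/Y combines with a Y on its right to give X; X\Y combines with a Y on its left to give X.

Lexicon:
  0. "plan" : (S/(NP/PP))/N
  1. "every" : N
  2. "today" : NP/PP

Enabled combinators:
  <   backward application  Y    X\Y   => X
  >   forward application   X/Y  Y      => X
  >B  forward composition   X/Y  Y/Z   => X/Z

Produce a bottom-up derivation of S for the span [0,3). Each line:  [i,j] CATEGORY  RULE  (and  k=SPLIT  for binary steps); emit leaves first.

[0,3] S   >
  [0,2] S/(NP/PP)   >
    [0,1] "plan" : (S/(NP/PP))/N
    [1,2] "every" : N
  [2,3] "today" : NP/PP

[0,1] (S/(NP/PP))/N  lex  "plan"
[1,2] N  lex  "every"
[0,2] S/(NP/PP)  >  k=1
[2,3] NP/PP  lex  "today"
[0,3] S  >  k=2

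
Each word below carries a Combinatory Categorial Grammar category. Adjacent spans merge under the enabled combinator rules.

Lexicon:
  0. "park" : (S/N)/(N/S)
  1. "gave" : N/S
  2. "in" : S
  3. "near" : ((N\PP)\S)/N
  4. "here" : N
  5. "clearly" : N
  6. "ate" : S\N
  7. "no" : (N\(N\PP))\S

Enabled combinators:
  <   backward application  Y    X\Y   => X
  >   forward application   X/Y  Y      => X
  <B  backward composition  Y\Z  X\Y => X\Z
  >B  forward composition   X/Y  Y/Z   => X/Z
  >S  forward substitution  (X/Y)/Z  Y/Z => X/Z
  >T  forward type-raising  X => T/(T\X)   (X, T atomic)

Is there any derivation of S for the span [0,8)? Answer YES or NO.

[0,8] S   >
  [0,2] S/N   >
    [0,1] "park" : (S/N)/(N/S)
    [1,2] "gave" : N/S
  [2,8] N   <
    [2,5] N\PP   <
      [2,3] "in" : S
      [3,5] (N\PP)\S   >
        [3,4] "near" : ((N\PP)\S)/N
        [4,5] "here" : N
    [5,8] N\(N\PP)   <
      [5,7] S   >
        [5,6] S/(S\N)   >T
          [5,6] "clearly" : N
        [6,7] "ate" : S\N
      [7,8] "no" : (N\(N\PP))\S

YES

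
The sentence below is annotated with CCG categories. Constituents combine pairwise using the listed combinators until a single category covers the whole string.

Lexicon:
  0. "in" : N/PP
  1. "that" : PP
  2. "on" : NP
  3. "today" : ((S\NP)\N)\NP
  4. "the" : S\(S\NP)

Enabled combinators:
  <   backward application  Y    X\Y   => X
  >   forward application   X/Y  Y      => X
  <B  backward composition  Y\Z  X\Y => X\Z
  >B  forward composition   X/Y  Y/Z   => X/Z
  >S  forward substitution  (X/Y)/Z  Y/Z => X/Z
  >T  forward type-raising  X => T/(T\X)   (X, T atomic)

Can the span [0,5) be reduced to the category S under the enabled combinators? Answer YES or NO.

[0,5] S   <
  [0,4] S\NP   <
    [0,2] N   >
      [0,1] "in" : N/PP
      [1,2] "that" : PP
    [2,4] (S\NP)\N   <
      [2,3] "on" : NP
      [3,4] "today" : ((S\NP)\N)\NP
  [4,5] "the" : S\(S\NP)

YES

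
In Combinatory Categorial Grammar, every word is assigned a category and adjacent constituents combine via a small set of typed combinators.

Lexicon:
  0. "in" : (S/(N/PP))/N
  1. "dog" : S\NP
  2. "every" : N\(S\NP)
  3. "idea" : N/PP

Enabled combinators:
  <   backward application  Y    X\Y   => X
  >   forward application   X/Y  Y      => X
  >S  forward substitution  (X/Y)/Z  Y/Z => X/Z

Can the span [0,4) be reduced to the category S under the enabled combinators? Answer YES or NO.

YES

[0,4] S   >
  [0,3] S/(N/PP)   >
    [0,1] "in" : (S/(N/PP))/N
    [1,3] N   <
      [1,2] "dog" : S\NP
      [2,3] "every" : N\(S\NP)
  [3,4] "idea" : N/PP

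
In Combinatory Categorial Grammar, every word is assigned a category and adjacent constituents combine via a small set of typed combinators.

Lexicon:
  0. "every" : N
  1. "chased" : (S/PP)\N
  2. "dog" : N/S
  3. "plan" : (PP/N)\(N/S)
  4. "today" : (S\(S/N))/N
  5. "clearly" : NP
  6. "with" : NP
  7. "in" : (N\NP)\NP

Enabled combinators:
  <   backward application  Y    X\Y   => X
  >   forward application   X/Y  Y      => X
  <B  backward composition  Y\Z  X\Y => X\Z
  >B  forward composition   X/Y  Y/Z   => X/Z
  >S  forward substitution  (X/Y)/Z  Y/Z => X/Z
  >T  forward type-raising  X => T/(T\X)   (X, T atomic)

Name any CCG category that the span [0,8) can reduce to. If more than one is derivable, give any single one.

[0,8] S   <
  [0,4] S/N   >B
    [0,2] S/PP   <
      [0,1] "every" : N
      [1,2] "chased" : (S/PP)\N
    [2,4] PP/N   <
      [2,3] "dog" : N/S
      [3,4] "plan" : (PP/N)\(N/S)
  [4,8] S\(S/N)   >
    [4,5] "today" : (S\(S/N))/N
    [5,8] N   >
      [5,6] N/(N\NP)   >T
        [5,6] "clearly" : NP
      [6,8] N\NP   <
        [6,7] "with" : NP
        [7,8] "in" : (N\NP)\NP

S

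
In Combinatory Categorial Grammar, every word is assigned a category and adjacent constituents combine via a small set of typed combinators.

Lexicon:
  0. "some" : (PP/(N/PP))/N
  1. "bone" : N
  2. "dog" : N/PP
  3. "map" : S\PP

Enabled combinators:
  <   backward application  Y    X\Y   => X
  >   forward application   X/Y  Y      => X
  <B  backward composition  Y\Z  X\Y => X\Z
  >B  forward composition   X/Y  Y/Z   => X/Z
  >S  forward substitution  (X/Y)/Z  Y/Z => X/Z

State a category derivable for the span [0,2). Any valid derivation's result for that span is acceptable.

[0,4] S   <
  [0,3] PP   >
    [0,2] PP/(N/PP)   >
      [0,1] "some" : (PP/(N/PP))/N
      [1,2] "bone" : N
    [2,3] "dog" : N/PP
  [3,4] "map" : S\PP

PP/(N/PP)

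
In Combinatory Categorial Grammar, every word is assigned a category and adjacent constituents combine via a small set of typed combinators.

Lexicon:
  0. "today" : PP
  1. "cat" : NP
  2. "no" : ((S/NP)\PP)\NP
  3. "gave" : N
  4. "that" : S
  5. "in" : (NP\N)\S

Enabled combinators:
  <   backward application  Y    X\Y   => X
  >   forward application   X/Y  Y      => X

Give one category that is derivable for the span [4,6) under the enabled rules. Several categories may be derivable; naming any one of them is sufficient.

[0,6] S   >
  [0,3] S/NP   <
    [0,1] "today" : PP
    [1,3] (S/NP)\PP   <
      [1,2] "cat" : NP
      [2,3] "no" : ((S/NP)\PP)\NP
  [3,6] NP   <
    [3,4] "gave" : N
    [4,6] NP\N   <
      [4,5] "that" : S
      [5,6] "in" : (NP\N)\S

NP\N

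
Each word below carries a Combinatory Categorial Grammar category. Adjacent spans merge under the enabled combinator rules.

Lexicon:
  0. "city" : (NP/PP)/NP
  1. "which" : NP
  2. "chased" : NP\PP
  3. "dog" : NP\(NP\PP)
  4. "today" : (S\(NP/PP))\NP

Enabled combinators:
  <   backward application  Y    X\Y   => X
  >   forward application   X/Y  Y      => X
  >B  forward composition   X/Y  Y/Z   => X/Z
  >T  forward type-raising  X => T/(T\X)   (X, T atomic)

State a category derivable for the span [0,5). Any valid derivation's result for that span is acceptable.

[0,5] S   <
  [0,2] NP/PP   >
    [0,1] "city" : (NP/PP)/NP
    [1,2] "which" : NP
  [2,5] S\(NP/PP)   <
    [2,4] NP   <
      [2,3] "chased" : NP\PP
      [3,4] "dog" : NP\(NP\PP)
    [4,5] "today" : (S\(NP/PP))\NP

S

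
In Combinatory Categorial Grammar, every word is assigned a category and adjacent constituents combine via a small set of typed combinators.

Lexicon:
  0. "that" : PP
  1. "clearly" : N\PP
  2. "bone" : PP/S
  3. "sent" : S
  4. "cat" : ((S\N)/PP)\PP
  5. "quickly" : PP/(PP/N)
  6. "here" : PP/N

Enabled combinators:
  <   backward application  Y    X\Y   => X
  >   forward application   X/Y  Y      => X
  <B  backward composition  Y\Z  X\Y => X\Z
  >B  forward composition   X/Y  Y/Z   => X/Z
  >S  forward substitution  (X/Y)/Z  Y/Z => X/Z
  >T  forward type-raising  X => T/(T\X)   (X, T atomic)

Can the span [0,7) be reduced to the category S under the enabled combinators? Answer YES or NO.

[0,7] S   <
  [0,2] N   <
    [0,1] "that" : PP
    [1,2] "clearly" : N\PP
  [2,7] S\N   >
    [2,5] (S\N)/PP   <
      [2,4] PP   >
        [2,3] "bone" : PP/S
        [3,4] "sent" : S
      [4,5] "cat" : ((S\N)/PP)\PP
    [5,7] PP   >
      [5,6] "quickly" : PP/(PP/N)
      [6,7] "here" : PP/N

YES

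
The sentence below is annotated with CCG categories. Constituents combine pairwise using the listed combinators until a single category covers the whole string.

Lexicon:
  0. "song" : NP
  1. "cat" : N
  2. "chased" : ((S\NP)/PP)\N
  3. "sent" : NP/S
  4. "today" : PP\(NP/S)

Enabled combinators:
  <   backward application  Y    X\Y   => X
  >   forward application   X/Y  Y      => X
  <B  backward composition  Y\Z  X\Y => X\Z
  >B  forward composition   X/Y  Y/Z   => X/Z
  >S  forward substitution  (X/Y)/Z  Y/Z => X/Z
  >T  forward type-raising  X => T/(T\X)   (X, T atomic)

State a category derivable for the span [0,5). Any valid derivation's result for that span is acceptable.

S

[0,5] S   >
  [0,1] S/(S\NP)   >T
    [0,1] "song" : NP
  [1,5] S\NP   >
    [1,3] (S\NP)/PP   <
      [1,2] "cat" : N
      [2,3] "chased" : ((S\NP)/PP)\N
    [3,5] PP   <
      [3,4] "sent" : NP/S
      [4,5] "today" : PP\(NP/S)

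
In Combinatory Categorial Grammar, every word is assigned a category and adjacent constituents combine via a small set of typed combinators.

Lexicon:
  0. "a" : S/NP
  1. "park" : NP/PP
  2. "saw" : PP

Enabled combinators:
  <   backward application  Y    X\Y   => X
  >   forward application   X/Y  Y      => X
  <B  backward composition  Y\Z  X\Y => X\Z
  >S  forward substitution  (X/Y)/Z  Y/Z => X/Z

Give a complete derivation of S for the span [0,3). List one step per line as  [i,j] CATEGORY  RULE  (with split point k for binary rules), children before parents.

[0,1] S/NP  lex  "a"
[1,2] NP/PP  lex  "park"
[2,3] PP  lex  "saw"
[1,3] NP  >  k=2
[0,3] S  >  k=1

[0,3] S   >
  [0,1] "a" : S/NP
  [1,3] NP   >
    [1,2] "park" : NP/PP
    [2,3] "saw" : PP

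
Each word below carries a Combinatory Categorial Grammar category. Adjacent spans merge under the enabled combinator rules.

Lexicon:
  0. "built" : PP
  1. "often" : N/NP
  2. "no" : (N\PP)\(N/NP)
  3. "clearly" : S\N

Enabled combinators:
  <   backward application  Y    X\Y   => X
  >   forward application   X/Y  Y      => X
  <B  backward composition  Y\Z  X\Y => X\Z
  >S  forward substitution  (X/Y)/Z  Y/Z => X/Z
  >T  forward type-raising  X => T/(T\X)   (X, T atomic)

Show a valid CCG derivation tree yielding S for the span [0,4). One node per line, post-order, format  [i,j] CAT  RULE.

[0,4] S   >
  [0,1] S/(S\PP)   >T
    [0,1] "built" : PP
  [1,4] S\PP   <B
    [1,3] N\PP   <
      [1,2] "often" : N/NP
      [2,3] "no" : (N\PP)\(N/NP)
    [3,4] "clearly" : S\N

[0,1] PP  lex  "built"
[0,1] S/(S\PP)  >T
[1,2] N/NP  lex  "often"
[2,3] (N\PP)\(N/NP)  lex  "no"
[1,3] N\PP  <  k=2
[3,4] S\N  lex  "clearly"
[1,4] S\PP  <B  k=3
[0,4] S  >  k=1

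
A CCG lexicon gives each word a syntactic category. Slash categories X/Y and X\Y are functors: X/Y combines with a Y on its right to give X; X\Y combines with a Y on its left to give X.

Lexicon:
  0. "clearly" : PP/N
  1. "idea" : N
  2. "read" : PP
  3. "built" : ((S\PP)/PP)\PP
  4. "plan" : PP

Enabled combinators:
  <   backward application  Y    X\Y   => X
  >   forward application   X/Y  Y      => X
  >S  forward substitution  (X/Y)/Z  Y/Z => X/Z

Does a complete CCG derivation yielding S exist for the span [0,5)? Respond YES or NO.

[0,5] S   <
  [0,2] PP   >
    [0,1] "clearly" : PP/N
    [1,2] "idea" : N
  [2,5] S\PP   >
    [2,4] (S\PP)/PP   <
      [2,3] "read" : PP
      [3,4] "built" : ((S\PP)/PP)\PP
    [4,5] "plan" : PP

YES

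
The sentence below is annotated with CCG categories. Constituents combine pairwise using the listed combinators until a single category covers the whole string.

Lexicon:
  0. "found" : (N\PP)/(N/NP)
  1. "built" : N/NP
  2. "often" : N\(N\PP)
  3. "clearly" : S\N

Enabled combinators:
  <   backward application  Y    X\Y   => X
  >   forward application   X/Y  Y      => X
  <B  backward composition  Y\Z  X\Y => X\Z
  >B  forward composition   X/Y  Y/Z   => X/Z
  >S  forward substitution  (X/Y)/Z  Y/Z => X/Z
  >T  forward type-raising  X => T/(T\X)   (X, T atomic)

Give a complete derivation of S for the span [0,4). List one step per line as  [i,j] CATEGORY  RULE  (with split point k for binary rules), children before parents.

[0,1] (N\PP)/(N/NP)  lex  "found"
[1,2] N/NP  lex  "built"
[0,2] N\PP  >  k=1
[2,3] N\(N\PP)  lex  "often"
[0,3] N  <  k=2
[3,4] S\N  lex  "clearly"
[0,4] S  <  k=3

[0,4] S   <
  [0,3] N   <
    [0,2] N\PP   >
      [0,1] "found" : (N\PP)/(N/NP)
      [1,2] "built" : N/NP
    [2,3] "often" : N\(N\PP)
  [3,4] "clearly" : S\N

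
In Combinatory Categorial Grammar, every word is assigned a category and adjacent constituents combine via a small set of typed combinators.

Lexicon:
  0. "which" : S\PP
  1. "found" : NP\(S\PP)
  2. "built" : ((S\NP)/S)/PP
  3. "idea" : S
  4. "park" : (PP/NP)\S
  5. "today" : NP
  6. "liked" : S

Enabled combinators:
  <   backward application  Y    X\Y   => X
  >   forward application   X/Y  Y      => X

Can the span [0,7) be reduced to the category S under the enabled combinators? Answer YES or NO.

YES

[0,7] S   <
  [0,2] NP   <
    [0,1] "which" : S\PP
    [1,2] "found" : NP\(S\PP)
  [2,7] S\NP   >
    [2,6] (S\NP)/S   >
      [2,3] "built" : ((S\NP)/S)/PP
      [3,6] PP   >
        [3,5] PP/NP   <
          [3,4] "idea" : S
          [4,5] "park" : (PP/NP)\S
        [5,6] "today" : NP
    [6,7] "liked" : S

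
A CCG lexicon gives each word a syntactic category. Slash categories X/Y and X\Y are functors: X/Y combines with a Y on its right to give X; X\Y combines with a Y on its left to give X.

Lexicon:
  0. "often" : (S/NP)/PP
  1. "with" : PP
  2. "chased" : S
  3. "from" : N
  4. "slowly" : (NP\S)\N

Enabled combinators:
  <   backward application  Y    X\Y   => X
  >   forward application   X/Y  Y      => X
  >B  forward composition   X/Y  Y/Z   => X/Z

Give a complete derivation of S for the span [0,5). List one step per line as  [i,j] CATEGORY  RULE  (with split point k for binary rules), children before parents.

[0,5] S   >
  [0,2] S/NP   >
    [0,1] "often" : (S/NP)/PP
    [1,2] "with" : PP
  [2,5] NP   <
    [2,3] "chased" : S
    [3,5] NP\S   <
      [3,4] "from" : N
      [4,5] "slowly" : (NP\S)\N

[0,1] (S/NP)/PP  lex  "often"
[1,2] PP  lex  "with"
[0,2] S/NP  >  k=1
[2,3] S  lex  "chased"
[3,4] N  lex  "from"
[4,5] (NP\S)\N  lex  "slowly"
[3,5] NP\S  <  k=4
[2,5] NP  <  k=3
[0,5] S  >  k=2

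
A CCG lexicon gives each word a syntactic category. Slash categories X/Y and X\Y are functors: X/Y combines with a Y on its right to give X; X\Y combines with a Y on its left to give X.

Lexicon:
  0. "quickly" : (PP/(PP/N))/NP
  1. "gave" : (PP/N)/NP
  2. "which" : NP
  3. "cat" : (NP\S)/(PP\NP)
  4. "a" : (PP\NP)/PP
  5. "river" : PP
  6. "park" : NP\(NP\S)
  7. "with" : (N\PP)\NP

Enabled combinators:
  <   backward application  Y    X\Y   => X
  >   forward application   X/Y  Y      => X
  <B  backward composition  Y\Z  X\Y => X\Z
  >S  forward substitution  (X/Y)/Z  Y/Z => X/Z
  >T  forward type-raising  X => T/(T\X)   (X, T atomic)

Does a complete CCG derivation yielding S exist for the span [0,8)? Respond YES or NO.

(PP/(PP/N))/NP (PP/N)/NP NP (NP\S)/(PP\NP) (PP\NP)/PP PP NP\(NP\S) (N\PP)\NP
CKY chart[0,8] = {N, N/(N\N), NP/(NP\N), PP/(PP\N), S/(S\N)}; S ∉ chart

NO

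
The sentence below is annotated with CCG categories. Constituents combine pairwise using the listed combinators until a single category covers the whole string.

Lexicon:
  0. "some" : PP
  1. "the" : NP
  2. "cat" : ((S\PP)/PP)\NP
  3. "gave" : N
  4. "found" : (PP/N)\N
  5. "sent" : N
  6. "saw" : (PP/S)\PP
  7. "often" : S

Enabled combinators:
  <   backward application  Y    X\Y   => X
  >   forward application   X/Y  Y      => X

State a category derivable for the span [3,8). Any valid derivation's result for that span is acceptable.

[0,8] S   <
  [0,1] "some" : PP
  [1,8] S\PP   >
    [1,3] (S\PP)/PP   <
      [1,2] "the" : NP
      [2,3] "cat" : ((S\PP)/PP)\NP
    [3,8] PP   >
      [3,7] PP/S   <
        [3,6] PP   >
          [3,5] PP/N   <
            [3,4] "gave" : N
            [4,5] "found" : (PP/N)\N
          [5,6] "sent" : N
        [6,7] "saw" : (PP/S)\PP
      [7,8] "often" : S

PP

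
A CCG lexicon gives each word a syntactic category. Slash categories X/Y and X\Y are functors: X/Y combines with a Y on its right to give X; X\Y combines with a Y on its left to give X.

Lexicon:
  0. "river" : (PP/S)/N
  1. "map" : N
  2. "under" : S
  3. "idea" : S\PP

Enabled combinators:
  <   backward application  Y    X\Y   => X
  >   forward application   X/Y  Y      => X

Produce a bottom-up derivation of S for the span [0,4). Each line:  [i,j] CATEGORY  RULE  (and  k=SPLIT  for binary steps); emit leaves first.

[0,4] S   <
  [0,3] PP   >
    [0,2] PP/S   >
      [0,1] "river" : (PP/S)/N
      [1,2] "map" : N
    [2,3] "under" : S
  [3,4] "idea" : S\PP

[0,1] (PP/S)/N  lex  "river"
[1,2] N  lex  "map"
[0,2] PP/S  >  k=1
[2,3] S  lex  "under"
[0,3] PP  >  k=2
[3,4] S\PP  lex  "idea"
[0,4] S  <  k=3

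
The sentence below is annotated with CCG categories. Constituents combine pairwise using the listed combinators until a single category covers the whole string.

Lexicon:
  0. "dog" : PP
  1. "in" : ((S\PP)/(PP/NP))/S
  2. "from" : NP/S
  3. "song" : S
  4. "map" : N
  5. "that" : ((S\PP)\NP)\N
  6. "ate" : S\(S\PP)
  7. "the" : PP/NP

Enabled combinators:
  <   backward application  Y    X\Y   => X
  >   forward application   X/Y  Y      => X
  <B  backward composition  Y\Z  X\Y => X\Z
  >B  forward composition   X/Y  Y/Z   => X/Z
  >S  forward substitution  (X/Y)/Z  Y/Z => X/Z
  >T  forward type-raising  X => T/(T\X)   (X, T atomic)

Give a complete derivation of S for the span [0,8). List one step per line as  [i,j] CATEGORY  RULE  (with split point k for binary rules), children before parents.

[0,8] S   <
  [0,1] "dog" : PP
  [1,8] S\PP   >
    [1,7] (S\PP)/(PP/NP)   >
      [1,2] "in" : ((S\PP)/(PP/NP))/S
      [2,7] S   <
        [2,4] NP   >
          [2,3] "from" : NP/S
          [3,4] "song" : S
        [4,7] S\NP   <B
          [4,6] (S\PP)\NP   <
            [4,5] "map" : N
            [5,6] "that" : ((S\PP)\NP)\N
          [6,7] "ate" : S\(S\PP)
    [7,8] "the" : PP/NP

[0,1] PP  lex  "dog"
[1,2] ((S\PP)/(PP/NP))/S  lex  "in"
[2,3] NP/S  lex  "from"
[3,4] S  lex  "song"
[2,4] NP  >  k=3
[4,5] N  lex  "map"
[5,6] ((S\PP)\NP)\N  lex  "that"
[4,6] (S\PP)\NP  <  k=5
[6,7] S\(S\PP)  lex  "ate"
[4,7] S\NP  <B  k=6
[2,7] S  <  k=4
[1,7] (S\PP)/(PP/NP)  >  k=2
[7,8] PP/NP  lex  "the"
[1,8] S\PP  >  k=7
[0,8] S  <  k=1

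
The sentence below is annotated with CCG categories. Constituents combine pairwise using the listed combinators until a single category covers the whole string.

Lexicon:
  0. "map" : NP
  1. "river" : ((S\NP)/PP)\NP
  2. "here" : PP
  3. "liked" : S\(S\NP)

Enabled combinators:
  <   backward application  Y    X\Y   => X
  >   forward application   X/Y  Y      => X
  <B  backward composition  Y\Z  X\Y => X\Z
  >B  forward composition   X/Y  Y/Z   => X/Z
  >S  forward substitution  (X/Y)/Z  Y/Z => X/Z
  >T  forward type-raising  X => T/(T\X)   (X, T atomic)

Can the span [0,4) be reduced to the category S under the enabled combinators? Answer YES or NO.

[0,4] S   <
  [0,3] S\NP   >
    [0,2] (S\NP)/PP   <
      [0,1] "map" : NP
      [1,2] "river" : ((S\NP)/PP)\NP
    [2,3] "here" : PP
  [3,4] "liked" : S\(S\NP)

YES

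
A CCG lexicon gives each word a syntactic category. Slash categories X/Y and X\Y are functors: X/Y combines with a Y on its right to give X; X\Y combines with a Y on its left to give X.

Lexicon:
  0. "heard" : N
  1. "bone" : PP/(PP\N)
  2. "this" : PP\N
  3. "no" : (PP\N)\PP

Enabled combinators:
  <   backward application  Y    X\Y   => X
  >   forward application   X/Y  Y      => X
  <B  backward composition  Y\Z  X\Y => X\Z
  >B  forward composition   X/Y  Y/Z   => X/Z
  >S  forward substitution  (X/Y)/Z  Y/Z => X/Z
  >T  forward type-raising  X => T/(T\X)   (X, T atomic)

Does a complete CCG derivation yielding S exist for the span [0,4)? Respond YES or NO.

N PP/(PP\N) PP\N (PP\N)\PP
CKY chart[0,4] = {N/(N\PP), NP/(NP\PP), PP, PP/(PP\PP), S/(S\PP)}; S ∉ chart

NO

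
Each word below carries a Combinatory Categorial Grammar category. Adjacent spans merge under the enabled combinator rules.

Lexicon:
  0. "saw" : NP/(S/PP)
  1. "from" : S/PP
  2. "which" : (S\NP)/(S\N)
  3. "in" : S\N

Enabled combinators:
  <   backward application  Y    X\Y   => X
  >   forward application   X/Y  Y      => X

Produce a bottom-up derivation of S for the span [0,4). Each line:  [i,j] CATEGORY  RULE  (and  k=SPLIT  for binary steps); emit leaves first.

[0,1] NP/(S/PP)  lex  "saw"
[1,2] S/PP  lex  "from"
[0,2] NP  >  k=1
[2,3] (S\NP)/(S\N)  lex  "which"
[3,4] S\N  lex  "in"
[2,4] S\NP  >  k=3
[0,4] S  <  k=2

[0,4] S   <
  [0,2] NP   >
    [0,1] "saw" : NP/(S/PP)
    [1,2] "from" : S/PP
  [2,4] S\NP   >
    [2,3] "which" : (S\NP)/(S\N)
    [3,4] "in" : S\N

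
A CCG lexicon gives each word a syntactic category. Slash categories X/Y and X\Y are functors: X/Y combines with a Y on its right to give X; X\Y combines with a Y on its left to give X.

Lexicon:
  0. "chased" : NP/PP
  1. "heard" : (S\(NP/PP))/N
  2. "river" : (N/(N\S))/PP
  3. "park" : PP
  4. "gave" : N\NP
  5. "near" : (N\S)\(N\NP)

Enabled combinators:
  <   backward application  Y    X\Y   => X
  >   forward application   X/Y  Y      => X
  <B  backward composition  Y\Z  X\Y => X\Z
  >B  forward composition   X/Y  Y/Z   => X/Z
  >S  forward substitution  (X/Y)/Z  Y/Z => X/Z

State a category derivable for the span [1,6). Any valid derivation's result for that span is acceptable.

S\(NP/PP)

[0,6] S   <
  [0,1] "chased" : NP/PP
  [1,6] S\(NP/PP)   >
    [1,2] "heard" : (S\(NP/PP))/N
    [2,6] N   >
      [2,4] N/(N\S)   >
        [2,3] "river" : (N/(N\S))/PP
        [3,4] "park" : PP
      [4,6] N\S   <
        [4,5] "gave" : N\NP
        [5,6] "near" : (N\S)\(N\NP)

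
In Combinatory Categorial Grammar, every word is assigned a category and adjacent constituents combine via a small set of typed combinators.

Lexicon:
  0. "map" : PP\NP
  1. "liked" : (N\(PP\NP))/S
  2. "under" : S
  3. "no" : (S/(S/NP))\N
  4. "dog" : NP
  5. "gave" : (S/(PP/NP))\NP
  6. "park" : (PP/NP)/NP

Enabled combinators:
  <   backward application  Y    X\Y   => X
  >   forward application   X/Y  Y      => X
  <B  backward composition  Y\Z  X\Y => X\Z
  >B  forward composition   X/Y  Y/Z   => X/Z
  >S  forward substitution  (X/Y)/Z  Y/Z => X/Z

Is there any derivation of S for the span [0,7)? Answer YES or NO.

YES

[0,7] S   >
  [0,4] S/(S/NP)   <
    [0,3] N   <
      [0,1] "map" : PP\NP
      [1,3] N\(PP\NP)   >
        [1,2] "liked" : (N\(PP\NP))/S
        [2,3] "under" : S
    [3,4] "no" : (S/(S/NP))\N
  [4,7] S/NP   >B
    [4,6] S/(PP/NP)   <
      [4,5] "dog" : NP
      [5,6] "gave" : (S/(PP/NP))\NP
    [6,7] "park" : (PP/NP)/NP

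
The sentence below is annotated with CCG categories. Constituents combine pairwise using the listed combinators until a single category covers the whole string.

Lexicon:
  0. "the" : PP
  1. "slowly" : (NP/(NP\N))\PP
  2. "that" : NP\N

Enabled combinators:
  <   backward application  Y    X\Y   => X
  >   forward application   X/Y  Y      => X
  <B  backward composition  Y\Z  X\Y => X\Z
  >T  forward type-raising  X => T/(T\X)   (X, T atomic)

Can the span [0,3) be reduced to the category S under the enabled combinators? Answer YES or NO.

PP (NP/(NP\N))\PP NP\N
CKY chart[0,3] = {N/(N\NP), NP, NP/(NP\NP), PP/(PP\NP), S/(S\NP)}; S ∉ chart

NO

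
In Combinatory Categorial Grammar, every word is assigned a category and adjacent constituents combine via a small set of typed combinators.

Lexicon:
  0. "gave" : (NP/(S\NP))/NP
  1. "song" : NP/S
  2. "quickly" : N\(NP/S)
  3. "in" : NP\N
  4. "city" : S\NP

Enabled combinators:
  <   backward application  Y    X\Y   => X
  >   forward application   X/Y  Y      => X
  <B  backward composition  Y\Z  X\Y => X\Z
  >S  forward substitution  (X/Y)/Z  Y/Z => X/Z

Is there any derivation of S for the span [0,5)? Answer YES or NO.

(NP/(S\NP))/NP NP/S N\(NP/S) NP\N S\NP
CKY chart[0,5] = {NP}; S ∉ chart

NO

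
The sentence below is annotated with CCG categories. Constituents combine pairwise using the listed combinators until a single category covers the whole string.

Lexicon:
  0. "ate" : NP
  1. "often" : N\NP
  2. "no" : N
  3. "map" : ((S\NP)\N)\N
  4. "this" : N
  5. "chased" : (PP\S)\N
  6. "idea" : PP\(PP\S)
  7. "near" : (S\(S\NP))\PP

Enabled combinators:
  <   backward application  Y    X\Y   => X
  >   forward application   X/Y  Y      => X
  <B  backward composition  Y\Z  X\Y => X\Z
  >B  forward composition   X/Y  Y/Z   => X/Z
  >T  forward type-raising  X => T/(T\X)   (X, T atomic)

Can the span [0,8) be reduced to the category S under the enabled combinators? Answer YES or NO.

YES

[0,8] S   <
  [0,4] S\NP   <
    [0,2] N   >
      [0,1] N/(N\NP)   >T
        [0,1] "ate" : NP
      [1,2] "often" : N\NP
    [2,4] (S\NP)\N   <
      [2,3] "no" : N
      [3,4] "map" : ((S\NP)\N)\N
  [4,8] S\(S\NP)   <
    [4,7] PP   <
      [4,5] "this" : N
      [5,7] PP\N   <B
        [5,6] "chased" : (PP\S)\N
        [6,7] "idea" : PP\(PP\S)
    [7,8] "near" : (S\(S\NP))\PP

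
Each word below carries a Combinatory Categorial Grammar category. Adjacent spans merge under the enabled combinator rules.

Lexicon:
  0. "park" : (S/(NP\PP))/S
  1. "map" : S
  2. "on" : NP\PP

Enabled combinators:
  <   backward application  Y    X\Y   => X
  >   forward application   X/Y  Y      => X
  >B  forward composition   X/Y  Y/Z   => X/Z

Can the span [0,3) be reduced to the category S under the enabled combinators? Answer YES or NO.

[0,3] S   >
  [0,2] S/(NP\PP)   >
    [0,1] "park" : (S/(NP\PP))/S
    [1,2] "map" : S
  [2,3] "on" : NP\PP

YES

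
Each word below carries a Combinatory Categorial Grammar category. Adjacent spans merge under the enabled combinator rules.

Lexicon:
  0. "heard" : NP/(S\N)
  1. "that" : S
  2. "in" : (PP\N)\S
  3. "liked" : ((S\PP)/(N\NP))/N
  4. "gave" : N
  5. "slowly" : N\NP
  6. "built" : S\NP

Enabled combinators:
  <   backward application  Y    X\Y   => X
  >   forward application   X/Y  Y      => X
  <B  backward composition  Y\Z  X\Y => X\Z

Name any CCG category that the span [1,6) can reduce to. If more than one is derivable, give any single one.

S\N

[0,7] S   <
  [0,6] NP   >
    [0,1] "heard" : NP/(S\N)
    [1,6] S\N   <B
      [1,3] PP\N   <
        [1,2] "that" : S
        [2,3] "in" : (PP\N)\S
      [3,6] S\PP   >
        [3,5] (S\PP)/(N\NP)   >
          [3,4] "liked" : ((S\PP)/(N\NP))/N
          [4,5] "gave" : N
        [5,6] "slowly" : N\NP
  [6,7] "built" : S\NP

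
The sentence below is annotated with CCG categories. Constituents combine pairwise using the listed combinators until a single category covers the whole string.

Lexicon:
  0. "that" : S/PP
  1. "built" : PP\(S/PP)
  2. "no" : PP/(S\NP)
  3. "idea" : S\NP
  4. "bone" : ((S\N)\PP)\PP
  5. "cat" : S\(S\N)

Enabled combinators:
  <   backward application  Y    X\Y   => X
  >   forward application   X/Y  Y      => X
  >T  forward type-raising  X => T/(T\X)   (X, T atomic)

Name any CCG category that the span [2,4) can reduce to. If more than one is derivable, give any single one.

[0,6] S   <
  [0,5] S\N   <
    [0,2] PP   <
      [0,1] "that" : S/PP
      [1,2] "built" : PP\(S/PP)
    [2,5] (S\N)\PP   <
      [2,4] PP   >
        [2,3] "no" : PP/(S\NP)
        [3,4] "idea" : S\NP
      [4,5] "bone" : ((S\N)\PP)\PP
  [5,6] "cat" : S\(S\N)

PP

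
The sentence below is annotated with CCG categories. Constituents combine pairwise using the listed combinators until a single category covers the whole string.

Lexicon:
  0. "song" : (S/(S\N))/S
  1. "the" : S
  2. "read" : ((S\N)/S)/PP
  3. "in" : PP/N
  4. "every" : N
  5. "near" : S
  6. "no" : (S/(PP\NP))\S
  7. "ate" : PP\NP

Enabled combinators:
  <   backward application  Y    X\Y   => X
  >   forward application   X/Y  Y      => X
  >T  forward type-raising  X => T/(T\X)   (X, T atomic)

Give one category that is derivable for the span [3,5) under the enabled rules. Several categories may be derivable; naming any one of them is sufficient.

PP

[0,8] S   >
  [0,7] S/(PP\NP)   <
    [0,6] S   >
      [0,2] S/(S\N)   >
        [0,1] "song" : (S/(S\N))/S
        [1,2] "the" : S
      [2,6] S\N   >
        [2,5] (S\N)/S   >
          [2,3] "read" : ((S\N)/S)/PP
          [3,5] PP   >
            [3,4] "in" : PP/N
            [4,5] "every" : N
        [5,6] "near" : S
    [6,7] "no" : (S/(PP\NP))\S
  [7,8] "ate" : PP\NP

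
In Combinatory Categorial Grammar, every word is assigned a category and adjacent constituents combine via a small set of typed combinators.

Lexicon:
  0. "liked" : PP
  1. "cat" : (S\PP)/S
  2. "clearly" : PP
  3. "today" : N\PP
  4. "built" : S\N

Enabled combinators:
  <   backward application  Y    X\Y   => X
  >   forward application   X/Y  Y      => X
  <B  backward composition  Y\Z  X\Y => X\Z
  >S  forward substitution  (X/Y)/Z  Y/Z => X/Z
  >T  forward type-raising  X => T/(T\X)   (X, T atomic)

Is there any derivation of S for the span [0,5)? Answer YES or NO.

[0,5] S   <
  [0,1] "liked" : PP
  [1,5] S\PP   >
    [1,2] "cat" : (S\PP)/S
    [2,5] S   >
      [2,3] S/(S\PP)   >T
        [2,3] "clearly" : PP
      [3,5] S\PP   <B
        [3,4] "today" : N\PP
        [4,5] "built" : S\N

YES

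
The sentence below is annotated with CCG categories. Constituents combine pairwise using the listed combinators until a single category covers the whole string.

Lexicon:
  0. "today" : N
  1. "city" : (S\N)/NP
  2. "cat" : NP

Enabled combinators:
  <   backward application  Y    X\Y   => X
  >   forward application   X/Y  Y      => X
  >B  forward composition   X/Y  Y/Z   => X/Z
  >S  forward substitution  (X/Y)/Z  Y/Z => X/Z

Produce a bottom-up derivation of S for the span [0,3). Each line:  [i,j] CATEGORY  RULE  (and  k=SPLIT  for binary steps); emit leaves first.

[0,1] N  lex  "today"
[1,2] (S\N)/NP  lex  "city"
[2,3] NP  lex  "cat"
[1,3] S\N  >  k=2
[0,3] S  <  k=1

[0,3] S   <
  [0,1] "today" : N
  [1,3] S\N   >
    [1,2] "city" : (S\N)/NP
    [2,3] "cat" : NP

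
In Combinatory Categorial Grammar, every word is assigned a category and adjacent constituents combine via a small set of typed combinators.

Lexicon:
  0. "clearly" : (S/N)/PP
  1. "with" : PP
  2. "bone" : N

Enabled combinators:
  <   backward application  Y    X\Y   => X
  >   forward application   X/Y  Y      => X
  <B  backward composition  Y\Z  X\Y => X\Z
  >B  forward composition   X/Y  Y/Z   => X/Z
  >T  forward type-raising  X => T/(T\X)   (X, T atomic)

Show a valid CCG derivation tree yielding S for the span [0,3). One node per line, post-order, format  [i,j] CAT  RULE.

[0,3] S   >
  [0,2] S/N   >
    [0,1] "clearly" : (S/N)/PP
    [1,2] "with" : PP
  [2,3] "bone" : N

[0,1] (S/N)/PP  lex  "clearly"
[1,2] PP  lex  "with"
[0,2] S/N  >  k=1
[2,3] N  lex  "bone"
[0,3] S  >  k=2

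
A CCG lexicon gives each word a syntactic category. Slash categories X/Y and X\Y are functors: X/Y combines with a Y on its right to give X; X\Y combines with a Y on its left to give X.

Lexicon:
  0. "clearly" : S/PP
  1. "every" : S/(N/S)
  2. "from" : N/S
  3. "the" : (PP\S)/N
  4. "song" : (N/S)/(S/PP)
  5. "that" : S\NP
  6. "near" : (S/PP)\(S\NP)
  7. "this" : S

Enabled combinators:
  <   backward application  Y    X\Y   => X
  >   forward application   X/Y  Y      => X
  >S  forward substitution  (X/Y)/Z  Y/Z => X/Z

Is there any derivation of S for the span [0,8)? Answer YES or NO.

[0,8] S   >
  [0,1] "clearly" : S/PP
  [1,8] PP   <
    [1,3] S   >
      [1,2] "every" : S/(N/S)
      [2,3] "from" : N/S
    [3,8] PP\S   >
      [3,4] "the" : (PP\S)/N
      [4,8] N   >
        [4,7] N/S   >
          [4,5] "song" : (N/S)/(S/PP)
          [5,7] S/PP   <
            [5,6] "that" : S\NP
            [6,7] "near" : (S/PP)\(S\NP)
        [7,8] "this" : S

YES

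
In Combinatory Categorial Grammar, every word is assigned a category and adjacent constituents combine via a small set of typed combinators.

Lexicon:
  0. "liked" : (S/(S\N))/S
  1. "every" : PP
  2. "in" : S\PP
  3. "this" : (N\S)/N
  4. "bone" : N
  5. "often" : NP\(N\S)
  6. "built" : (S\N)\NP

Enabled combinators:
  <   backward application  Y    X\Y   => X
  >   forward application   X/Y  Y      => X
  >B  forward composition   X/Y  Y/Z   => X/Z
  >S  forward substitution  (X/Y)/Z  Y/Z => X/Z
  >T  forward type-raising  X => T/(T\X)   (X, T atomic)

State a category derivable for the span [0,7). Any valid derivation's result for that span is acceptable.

[0,7] S   >
  [0,3] S/(S\N)   >
    [0,1] "liked" : (S/(S\N))/S
    [1,3] S   >
      [1,2] S/(S\PP)   >T
        [1,2] "every" : PP
      [2,3] "in" : S\PP
  [3,7] S\N   <
    [3,6] NP   <
      [3,5] N\S   >
        [3,4] "this" : (N\S)/N
        [4,5] "bone" : N
      [5,6] "often" : NP\(N\S)
    [6,7] "built" : (S\N)\NP

S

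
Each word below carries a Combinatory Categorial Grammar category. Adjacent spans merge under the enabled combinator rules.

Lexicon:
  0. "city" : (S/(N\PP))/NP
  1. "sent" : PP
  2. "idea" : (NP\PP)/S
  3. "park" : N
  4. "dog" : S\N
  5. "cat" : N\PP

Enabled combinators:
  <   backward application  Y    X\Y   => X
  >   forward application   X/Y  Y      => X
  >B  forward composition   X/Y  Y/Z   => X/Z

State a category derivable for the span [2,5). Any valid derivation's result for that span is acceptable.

NP\PP

[0,6] S   >
  [0,5] S/(N\PP)   >
    [0,1] "city" : (S/(N\PP))/NP
    [1,5] NP   <
      [1,2] "sent" : PP
      [2,5] NP\PP   >
        [2,3] "idea" : (NP\PP)/S
        [3,5] S   <
          [3,4] "park" : N
          [4,5] "dog" : S\N
  [5,6] "cat" : N\PP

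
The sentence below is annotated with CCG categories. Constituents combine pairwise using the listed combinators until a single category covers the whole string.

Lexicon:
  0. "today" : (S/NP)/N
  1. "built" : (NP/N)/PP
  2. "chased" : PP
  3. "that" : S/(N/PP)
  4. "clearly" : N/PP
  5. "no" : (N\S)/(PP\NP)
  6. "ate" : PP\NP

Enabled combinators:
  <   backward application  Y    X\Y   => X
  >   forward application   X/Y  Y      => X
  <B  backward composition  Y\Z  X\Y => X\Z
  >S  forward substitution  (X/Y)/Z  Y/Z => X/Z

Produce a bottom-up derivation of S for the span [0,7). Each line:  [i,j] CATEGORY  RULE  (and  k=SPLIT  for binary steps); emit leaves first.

[0,7] S   >
  [0,3] S/N   >S
    [0,1] "today" : (S/NP)/N
    [1,3] NP/N   >
      [1,2] "built" : (NP/N)/PP
      [2,3] "chased" : PP
  [3,7] N   <
    [3,5] S   >
      [3,4] "that" : S/(N/PP)
      [4,5] "clearly" : N/PP
    [5,7] N\S   >
      [5,6] "no" : (N\S)/(PP\NP)
      [6,7] "ate" : PP\NP

[0,1] (S/NP)/N  lex  "today"
[1,2] (NP/N)/PP  lex  "built"
[2,3] PP  lex  "chased"
[1,3] NP/N  >  k=2
[0,3] S/N  >S  k=1
[3,4] S/(N/PP)  lex  "that"
[4,5] N/PP  lex  "clearly"
[3,5] S  >  k=4
[5,6] (N\S)/(PP\NP)  lex  "no"
[6,7] PP\NP  lex  "ate"
[5,7] N\S  >  k=6
[3,7] N  <  k=5
[0,7] S  >  k=3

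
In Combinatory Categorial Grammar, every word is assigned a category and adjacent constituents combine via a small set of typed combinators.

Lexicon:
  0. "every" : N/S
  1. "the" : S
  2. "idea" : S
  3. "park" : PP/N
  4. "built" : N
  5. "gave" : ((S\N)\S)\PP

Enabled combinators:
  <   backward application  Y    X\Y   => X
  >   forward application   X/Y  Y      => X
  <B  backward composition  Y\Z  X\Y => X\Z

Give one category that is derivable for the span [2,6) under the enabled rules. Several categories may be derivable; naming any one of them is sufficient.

[0,6] S   <
  [0,2] N   >
    [0,1] "every" : N/S
    [1,2] "the" : S
  [2,6] S\N   <
    [2,3] "idea" : S
    [3,6] (S\N)\S   <
      [3,5] PP   >
        [3,4] "park" : PP/N
        [4,5] "built" : N
      [5,6] "gave" : ((S\N)\S)\PP

S\N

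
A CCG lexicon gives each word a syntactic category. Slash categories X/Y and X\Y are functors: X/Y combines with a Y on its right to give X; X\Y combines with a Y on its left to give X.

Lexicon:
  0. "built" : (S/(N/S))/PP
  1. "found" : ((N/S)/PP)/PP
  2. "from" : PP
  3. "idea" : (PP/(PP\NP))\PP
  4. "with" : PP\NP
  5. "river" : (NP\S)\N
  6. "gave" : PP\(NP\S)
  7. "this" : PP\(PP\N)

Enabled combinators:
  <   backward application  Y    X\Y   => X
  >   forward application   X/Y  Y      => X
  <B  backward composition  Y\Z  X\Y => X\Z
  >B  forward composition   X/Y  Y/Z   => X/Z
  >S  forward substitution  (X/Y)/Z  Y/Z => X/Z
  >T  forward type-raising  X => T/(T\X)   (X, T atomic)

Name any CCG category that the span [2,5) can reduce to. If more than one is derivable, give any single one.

[0,8] S   >
  [0,5] S/PP   >S
    [0,1] "built" : (S/(N/S))/PP
    [1,5] (N/S)/PP   >
      [1,2] "found" : ((N/S)/PP)/PP
      [2,5] PP   >
        [2,4] PP/(PP\NP)   <
          [2,3] "from" : PP
          [3,4] "idea" : (PP/(PP\NP))\PP
        [4,5] "with" : PP\NP
  [5,8] PP   <
    [5,7] PP\N   <B
      [5,6] "river" : (NP\S)\N
      [6,7] "gave" : PP\(NP\S)
    [7,8] "this" : PP\(PP\N)

PP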